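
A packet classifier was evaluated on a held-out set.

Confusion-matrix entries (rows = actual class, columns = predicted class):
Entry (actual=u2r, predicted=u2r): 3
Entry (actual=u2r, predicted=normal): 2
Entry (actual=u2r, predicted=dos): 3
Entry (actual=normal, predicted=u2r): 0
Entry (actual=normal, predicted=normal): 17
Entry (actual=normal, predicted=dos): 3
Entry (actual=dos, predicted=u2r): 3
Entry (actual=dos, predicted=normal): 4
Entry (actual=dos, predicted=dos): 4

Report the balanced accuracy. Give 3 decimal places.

0.530

Balanced accuracy = mean of per-class recall.
  u2r: recall = 3/8 = 0.3750
  normal: recall = 17/20 = 0.8500
  dos: recall = 4/11 = 0.3636
Mean = (0.3750 + 0.8500 + 0.3636) / 3 = 0.530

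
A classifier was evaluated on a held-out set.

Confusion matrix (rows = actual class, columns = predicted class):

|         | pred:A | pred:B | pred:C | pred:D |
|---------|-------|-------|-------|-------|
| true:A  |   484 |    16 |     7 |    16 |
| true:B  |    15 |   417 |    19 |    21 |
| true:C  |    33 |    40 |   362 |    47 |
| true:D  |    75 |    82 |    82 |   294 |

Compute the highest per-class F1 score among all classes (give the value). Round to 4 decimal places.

0.8566

Per-class F1 score (2·TP/(2·TP+FP+FN)):
  A: TP=484, FP=15+33+75=123, FN=16+7+16=39 → 968/1130 = 0.85664
  B: TP=417, FP=16+40+82=138, FN=15+19+21=55 → 834/1027 = 0.81207
  C: TP=362, FP=7+19+82=108, FN=33+40+47=120 → 724/952 = 0.76050
  D: TP=294, FP=16+21+47=84, FN=75+82+82=239 → 588/911 = 0.64544
Highest is class 'A' with F1 score = 0.8566.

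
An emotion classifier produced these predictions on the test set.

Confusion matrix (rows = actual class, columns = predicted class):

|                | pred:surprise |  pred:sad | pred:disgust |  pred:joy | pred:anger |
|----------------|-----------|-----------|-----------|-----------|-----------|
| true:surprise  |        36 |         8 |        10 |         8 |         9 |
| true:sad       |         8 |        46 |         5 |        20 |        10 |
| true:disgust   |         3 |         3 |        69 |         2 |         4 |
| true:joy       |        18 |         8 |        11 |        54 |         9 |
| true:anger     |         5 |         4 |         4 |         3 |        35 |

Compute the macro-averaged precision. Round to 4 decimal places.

Per-class precision (TP/(TP+FP)):
  surprise: TP=36, FP=8+3+18+5=34 → 36/70 = 0.51429
  sad: TP=46, FP=8+3+8+4=23 → 46/69 = 0.66667
  disgust: TP=69, FP=10+5+11+4=30 → 69/99 = 0.69697
  joy: TP=54, FP=8+20+2+3=33 → 54/87 = 0.62069
  anger: TP=35, FP=9+10+4+9=32 → 35/67 = 0.52239
Macro-precision = mean = (0.51429 + 0.66667 + 0.69697 + 0.62069 + 0.52239) / 5 = 0.6042

0.6042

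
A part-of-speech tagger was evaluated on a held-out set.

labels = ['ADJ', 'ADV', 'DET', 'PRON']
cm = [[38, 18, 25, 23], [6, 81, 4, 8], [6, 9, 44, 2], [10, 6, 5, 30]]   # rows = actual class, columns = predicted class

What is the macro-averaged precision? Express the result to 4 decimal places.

Per-class precision (TP/(TP+FP)):
  ADJ: TP=38, FP=6+6+10=22 → 38/60 = 0.63333
  ADV: TP=81, FP=18+9+6=33 → 81/114 = 0.71053
  DET: TP=44, FP=25+4+5=34 → 44/78 = 0.56410
  PRON: TP=30, FP=23+8+2=33 → 30/63 = 0.47619
Macro-precision = mean = (0.63333 + 0.71053 + 0.56410 + 0.47619) / 4 = 0.5960

0.5960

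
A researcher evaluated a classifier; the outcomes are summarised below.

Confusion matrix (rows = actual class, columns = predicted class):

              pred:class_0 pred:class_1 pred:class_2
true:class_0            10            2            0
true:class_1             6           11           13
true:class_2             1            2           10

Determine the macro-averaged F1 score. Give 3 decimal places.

0.578

Per-class F1 score (2·TP/(2·TP+FP+FN)):
  class_0: TP=10, FP=6+1=7, FN=2+0=2 → 20/29 = 0.6897
  class_1: TP=11, FP=2+2=4, FN=6+13=19 → 22/45 = 0.4889
  class_2: TP=10, FP=0+13=13, FN=1+2=3 → 20/36 = 0.5556
Macro-F1 score = mean = (0.6897 + 0.4889 + 0.5556) / 3 = 0.578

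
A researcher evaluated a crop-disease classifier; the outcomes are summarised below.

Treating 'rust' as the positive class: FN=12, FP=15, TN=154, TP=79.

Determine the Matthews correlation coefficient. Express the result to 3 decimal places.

0.774

MCC = (TP·TN − FP·FN) / √((TP+FP)(TP+FN)(TN+FP)(TN+FN))
Numerator = 79·154 − 15·12 = 11986
Denominator = √(94·91·169·166) = √239973916 = 15491.0915
MCC = 11986 / 15491.0915 = 0.774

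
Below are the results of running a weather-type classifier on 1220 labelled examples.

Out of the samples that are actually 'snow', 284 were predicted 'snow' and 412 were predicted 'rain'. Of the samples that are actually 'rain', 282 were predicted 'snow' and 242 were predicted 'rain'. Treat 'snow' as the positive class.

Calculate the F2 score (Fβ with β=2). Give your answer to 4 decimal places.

0.4239

Fβ = (1+β²)·TP / ((1+β²)·TP + β²·FN + FP), with β²=4
= 5·284 / (5·284 + 4·412 + 282) = 0.4239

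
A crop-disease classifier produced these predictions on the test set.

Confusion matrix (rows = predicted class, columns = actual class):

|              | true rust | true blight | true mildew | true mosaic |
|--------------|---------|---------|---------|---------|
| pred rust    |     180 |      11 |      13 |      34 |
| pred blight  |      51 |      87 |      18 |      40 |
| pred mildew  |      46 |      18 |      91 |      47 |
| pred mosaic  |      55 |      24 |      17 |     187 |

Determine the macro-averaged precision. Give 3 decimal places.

Per-class precision (TP/(TP+FP)):
  rust: TP=180, FP=11+13+34=58 → 180/238 = 0.7563
  blight: TP=87, FP=51+18+40=109 → 87/196 = 0.4439
  mildew: TP=91, FP=46+18+47=111 → 91/202 = 0.4505
  mosaic: TP=187, FP=55+24+17=96 → 187/283 = 0.6608
Macro-precision = mean = (0.7563 + 0.4439 + 0.4505 + 0.6608) / 4 = 0.578

0.578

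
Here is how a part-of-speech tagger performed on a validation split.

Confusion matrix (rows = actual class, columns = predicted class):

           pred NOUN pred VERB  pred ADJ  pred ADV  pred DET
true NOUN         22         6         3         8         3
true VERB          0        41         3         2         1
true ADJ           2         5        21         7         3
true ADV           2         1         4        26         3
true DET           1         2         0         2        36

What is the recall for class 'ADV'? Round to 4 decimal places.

0.7222

One-vs-rest for 'ADV': TP = diagonal; FP = other classes predicted 'ADV'; FN = 'ADV' predicted as other.
recall = TP/(TP+FN).
ADV: TP=26, FN=2+1+4+3=10 → 26/36 = 0.72222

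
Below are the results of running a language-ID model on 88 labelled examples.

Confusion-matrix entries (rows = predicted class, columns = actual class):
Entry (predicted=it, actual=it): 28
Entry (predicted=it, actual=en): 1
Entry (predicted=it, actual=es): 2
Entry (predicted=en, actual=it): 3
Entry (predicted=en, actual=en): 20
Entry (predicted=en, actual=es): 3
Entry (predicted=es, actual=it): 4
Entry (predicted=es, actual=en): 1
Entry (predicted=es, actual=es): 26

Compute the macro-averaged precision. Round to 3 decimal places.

0.837

Per-class precision (TP/(TP+FP)):
  it: TP=28, FP=1+2=3 → 28/31 = 0.9032
  en: TP=20, FP=3+3=6 → 20/26 = 0.7692
  es: TP=26, FP=4+1=5 → 26/31 = 0.8387
Macro-precision = mean = (0.9032 + 0.7692 + 0.8387) / 3 = 0.837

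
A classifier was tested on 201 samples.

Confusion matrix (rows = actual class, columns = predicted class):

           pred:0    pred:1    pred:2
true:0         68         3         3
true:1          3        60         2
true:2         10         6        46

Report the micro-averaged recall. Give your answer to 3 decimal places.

0.866

Micro-averaging pools counts across classes: ΣTP=174, ΣFP=27, ΣFN=27.
Micro-recall = TP/(TP+FN) on pooled counts = 0.866 (equals overall accuracy in single-label multiclass).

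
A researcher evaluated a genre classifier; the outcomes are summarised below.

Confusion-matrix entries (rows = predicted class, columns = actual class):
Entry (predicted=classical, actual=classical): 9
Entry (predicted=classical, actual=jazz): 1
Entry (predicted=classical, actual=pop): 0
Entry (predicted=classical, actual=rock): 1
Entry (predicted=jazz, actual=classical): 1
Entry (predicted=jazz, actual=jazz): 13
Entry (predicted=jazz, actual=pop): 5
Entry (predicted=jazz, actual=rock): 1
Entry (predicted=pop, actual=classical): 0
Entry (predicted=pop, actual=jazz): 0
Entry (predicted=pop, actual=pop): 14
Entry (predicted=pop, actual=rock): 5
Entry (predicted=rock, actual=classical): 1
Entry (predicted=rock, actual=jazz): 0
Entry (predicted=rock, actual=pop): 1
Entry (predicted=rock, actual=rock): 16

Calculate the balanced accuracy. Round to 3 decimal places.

Balanced accuracy = mean of per-class recall.
  classical: recall = 9/11 = 0.8182
  jazz: recall = 13/14 = 0.9286
  pop: recall = 14/20 = 0.7000
  rock: recall = 16/23 = 0.6957
Mean = (0.8182 + 0.9286 + 0.7000 + 0.6957) / 4 = 0.786

0.786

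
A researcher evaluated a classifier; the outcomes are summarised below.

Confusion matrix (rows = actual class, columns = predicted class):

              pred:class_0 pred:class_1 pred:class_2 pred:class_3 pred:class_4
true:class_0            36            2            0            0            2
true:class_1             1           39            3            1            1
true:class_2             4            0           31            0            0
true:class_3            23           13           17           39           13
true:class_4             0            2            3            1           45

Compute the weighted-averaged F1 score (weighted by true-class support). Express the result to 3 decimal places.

Per-class F1 score (2·TP/(2·TP+FP+FN)):
  class_0: TP=36, FP=1+4+23+0=28, FN=2+0+0+2=4 → 72/104 = 0.6923
  class_1: TP=39, FP=2+0+13+2=17, FN=1+3+1+1=6 → 78/101 = 0.7723
  class_2: TP=31, FP=0+3+17+3=23, FN=4+0+0+0=4 → 62/89 = 0.6966
  class_3: TP=39, FP=0+1+0+1=2, FN=23+13+17+13=66 → 78/146 = 0.5342
  class_4: TP=45, FP=2+1+0+13=16, FN=0+2+3+1=6 → 90/112 = 0.8036
Weighted-F1 score = Σ (supportᵢ/N)·F1 scoreᵢ with N=276: (40/276)·0.6923 + (45/276)·0.7723 + (35/276)·0.6966 + (105/276)·0.5342 + (51/276)·0.8036 = 0.666

0.666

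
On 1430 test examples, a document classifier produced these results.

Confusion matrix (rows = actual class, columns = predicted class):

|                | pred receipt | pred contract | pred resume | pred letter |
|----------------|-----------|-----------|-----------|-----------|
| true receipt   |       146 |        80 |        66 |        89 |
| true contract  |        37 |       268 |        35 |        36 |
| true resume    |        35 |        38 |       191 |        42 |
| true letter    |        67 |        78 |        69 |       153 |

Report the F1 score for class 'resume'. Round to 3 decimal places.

Treat 'resume' as positive and all other classes as negative.
F1 score = 2·TP/(2·TP+FP+FN).
resume: TP=191, FP=66+35+69=170, FN=35+38+42=115 → 382/667 = 0.5727

0.573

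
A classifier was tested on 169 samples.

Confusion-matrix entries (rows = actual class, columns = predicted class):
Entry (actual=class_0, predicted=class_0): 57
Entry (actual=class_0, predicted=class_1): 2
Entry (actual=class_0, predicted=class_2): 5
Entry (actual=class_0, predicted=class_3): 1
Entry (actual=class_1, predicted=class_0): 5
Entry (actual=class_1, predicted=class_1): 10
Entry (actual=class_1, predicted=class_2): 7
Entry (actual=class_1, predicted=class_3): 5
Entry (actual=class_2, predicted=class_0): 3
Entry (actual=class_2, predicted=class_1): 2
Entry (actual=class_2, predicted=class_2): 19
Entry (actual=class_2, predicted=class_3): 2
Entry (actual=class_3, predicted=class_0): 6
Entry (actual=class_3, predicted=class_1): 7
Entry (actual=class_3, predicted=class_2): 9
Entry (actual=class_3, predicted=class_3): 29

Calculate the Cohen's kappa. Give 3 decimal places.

0.554

Observed agreement pₒ = trace/N = 115/169 = 0.6805
Expected agreement pₑ = Σ (rowᵢ·colᵢ)/N² = (65·71 + 27·21 + 26·40 + 51·37)/169² = 0.2839
κ = (pₒ − pₑ)/(1 − pₑ) = (0.6805 − 0.2839)/(1 − 0.2839) = 0.554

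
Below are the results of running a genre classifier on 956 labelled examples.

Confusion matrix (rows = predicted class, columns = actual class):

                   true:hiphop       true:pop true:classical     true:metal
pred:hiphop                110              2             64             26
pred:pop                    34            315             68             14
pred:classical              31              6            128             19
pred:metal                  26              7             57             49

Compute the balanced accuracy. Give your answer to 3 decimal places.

Balanced accuracy = mean of per-class recall.
  hiphop: recall = 110/201 = 0.5473
  pop: recall = 315/330 = 0.9545
  classical: recall = 128/317 = 0.4038
  metal: recall = 49/108 = 0.4537
Mean = (0.5473 + 0.9545 + 0.4038 + 0.4537) / 4 = 0.590

0.590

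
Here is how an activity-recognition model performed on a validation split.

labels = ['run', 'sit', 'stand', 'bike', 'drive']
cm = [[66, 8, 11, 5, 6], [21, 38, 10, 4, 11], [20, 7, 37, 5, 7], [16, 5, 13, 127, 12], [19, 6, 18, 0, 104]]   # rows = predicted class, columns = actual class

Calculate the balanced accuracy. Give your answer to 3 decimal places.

Balanced accuracy = mean of per-class recall.
  run: recall = 66/142 = 0.4648
  sit: recall = 38/64 = 0.5938
  stand: recall = 37/89 = 0.4157
  bike: recall = 127/141 = 0.9007
  drive: recall = 104/140 = 0.7429
Mean = (0.4648 + 0.5938 + 0.4157 + 0.9007 + 0.7429) / 5 = 0.624

0.624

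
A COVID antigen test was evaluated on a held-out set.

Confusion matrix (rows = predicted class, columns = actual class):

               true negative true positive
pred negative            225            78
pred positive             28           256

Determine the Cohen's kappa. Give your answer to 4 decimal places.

0.6404

Observed agreement pₒ = trace/N = 481/587 = 0.81942
Expected agreement pₑ = Σ (rowᵢ·colᵢ)/N² = (253·303 + 334·284)/587² = 0.49777
κ = (pₒ − pₑ)/(1 − pₑ) = (0.81942 − 0.49777)/(1 − 0.49777) = 0.6404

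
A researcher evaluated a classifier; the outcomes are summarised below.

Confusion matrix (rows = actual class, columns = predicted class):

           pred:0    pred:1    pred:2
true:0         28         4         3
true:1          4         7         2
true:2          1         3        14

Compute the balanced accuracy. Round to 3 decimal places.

0.705

Balanced accuracy = mean of per-class recall.
  0: recall = 28/35 = 0.8000
  1: recall = 7/13 = 0.5385
  2: recall = 14/18 = 0.7778
Mean = (0.8000 + 0.5385 + 0.7778) / 3 = 0.705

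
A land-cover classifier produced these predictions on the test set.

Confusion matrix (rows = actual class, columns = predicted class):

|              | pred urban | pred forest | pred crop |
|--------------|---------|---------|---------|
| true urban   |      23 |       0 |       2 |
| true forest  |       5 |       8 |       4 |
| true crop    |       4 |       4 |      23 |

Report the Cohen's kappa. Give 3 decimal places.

0.595

Observed agreement pₒ = trace/N = 54/73 = 0.7397
Expected agreement pₑ = Σ (rowᵢ·colᵢ)/N² = (25·32 + 17·12 + 31·29)/73² = 0.3571
κ = (pₒ − pₑ)/(1 − pₑ) = (0.7397 − 0.3571)/(1 − 0.3571) = 0.595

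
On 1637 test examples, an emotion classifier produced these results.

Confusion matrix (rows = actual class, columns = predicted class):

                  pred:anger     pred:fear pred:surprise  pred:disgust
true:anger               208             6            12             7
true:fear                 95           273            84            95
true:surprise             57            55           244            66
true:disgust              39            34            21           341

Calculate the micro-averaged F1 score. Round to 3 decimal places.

Micro-averaging pools counts across classes: ΣTP=1066, ΣFP=571, ΣFN=571.
Micro-F1 score = 2·TP/(2·TP+FP+FN) on pooled counts = 0.651 (equals overall accuracy in single-label multiclass).

0.651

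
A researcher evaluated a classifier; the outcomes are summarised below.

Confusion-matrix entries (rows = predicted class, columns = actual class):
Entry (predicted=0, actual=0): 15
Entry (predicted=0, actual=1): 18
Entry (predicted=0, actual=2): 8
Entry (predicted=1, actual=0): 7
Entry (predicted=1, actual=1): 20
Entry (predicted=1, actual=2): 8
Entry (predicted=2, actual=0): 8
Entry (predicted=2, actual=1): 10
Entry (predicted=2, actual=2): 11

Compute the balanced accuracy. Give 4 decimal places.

0.4414

Balanced accuracy = mean of per-class recall.
  0: recall = 15/30 = 0.50000
  1: recall = 20/48 = 0.41667
  2: recall = 11/27 = 0.40741
Mean = (0.50000 + 0.41667 + 0.40741) / 3 = 0.4414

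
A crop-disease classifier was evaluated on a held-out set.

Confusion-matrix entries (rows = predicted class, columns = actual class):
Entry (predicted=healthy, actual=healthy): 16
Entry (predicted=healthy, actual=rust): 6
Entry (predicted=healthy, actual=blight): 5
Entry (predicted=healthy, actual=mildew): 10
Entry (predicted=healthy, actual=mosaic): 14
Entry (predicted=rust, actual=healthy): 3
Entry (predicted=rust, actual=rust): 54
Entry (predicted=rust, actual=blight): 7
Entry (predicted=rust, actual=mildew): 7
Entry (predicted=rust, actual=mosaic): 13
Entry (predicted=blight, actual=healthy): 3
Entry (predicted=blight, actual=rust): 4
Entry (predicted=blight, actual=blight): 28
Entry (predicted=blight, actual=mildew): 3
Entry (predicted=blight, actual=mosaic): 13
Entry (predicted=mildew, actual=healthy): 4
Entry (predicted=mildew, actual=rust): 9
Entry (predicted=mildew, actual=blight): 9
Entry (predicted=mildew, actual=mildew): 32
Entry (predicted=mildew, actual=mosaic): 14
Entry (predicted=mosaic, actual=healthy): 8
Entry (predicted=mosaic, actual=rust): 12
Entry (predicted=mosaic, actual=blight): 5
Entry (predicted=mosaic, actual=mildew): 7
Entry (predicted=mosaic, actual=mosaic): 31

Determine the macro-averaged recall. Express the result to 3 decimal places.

0.506

Per-class recall (TP/(TP+FN)):
  healthy: TP=16, FN=3+3+4+8=18 → 16/34 = 0.4706
  rust: TP=54, FN=6+4+9+12=31 → 54/85 = 0.6353
  blight: TP=28, FN=5+7+9+5=26 → 28/54 = 0.5185
  mildew: TP=32, FN=10+7+3+7=27 → 32/59 = 0.5424
  mosaic: TP=31, FN=14+13+13+14=54 → 31/85 = 0.3647
Macro-recall = mean = (0.4706 + 0.6353 + 0.5185 + 0.5424 + 0.3647) / 5 = 0.506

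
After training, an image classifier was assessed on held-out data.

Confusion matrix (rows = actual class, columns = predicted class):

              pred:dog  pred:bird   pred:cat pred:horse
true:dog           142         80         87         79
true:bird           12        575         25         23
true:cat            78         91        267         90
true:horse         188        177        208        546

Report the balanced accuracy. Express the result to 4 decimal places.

Balanced accuracy = mean of per-class recall.
  dog: recall = 142/388 = 0.36598
  bird: recall = 575/635 = 0.90551
  cat: recall = 267/526 = 0.50760
  horse: recall = 546/1119 = 0.48794
Mean = (0.36598 + 0.90551 + 0.50760 + 0.48794) / 4 = 0.5668

0.5668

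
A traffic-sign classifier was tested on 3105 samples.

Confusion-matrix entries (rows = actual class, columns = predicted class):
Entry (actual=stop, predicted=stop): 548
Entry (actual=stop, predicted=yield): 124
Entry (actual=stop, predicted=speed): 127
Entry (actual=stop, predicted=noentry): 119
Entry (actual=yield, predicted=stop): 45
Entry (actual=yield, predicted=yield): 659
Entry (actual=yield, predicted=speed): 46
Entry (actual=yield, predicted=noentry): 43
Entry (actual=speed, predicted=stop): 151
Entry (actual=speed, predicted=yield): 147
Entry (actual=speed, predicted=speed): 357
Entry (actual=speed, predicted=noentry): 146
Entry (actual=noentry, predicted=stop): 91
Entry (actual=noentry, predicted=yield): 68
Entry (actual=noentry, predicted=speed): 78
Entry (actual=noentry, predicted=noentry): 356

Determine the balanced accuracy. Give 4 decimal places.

Balanced accuracy = mean of per-class recall.
  stop: recall = 548/918 = 0.59695
  yield: recall = 659/793 = 0.83102
  speed: recall = 357/801 = 0.44569
  noentry: recall = 356/593 = 0.60034
Mean = (0.59695 + 0.83102 + 0.44569 + 0.60034) / 4 = 0.6185

0.6185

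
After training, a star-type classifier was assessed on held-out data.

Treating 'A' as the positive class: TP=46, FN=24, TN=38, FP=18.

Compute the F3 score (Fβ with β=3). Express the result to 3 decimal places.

Fβ = (1+β²)·TP / ((1+β²)·TP + β²·FN + FP), with β²=9
= 10·46 / (10·46 + 9·24 + 18) = 0.663

0.663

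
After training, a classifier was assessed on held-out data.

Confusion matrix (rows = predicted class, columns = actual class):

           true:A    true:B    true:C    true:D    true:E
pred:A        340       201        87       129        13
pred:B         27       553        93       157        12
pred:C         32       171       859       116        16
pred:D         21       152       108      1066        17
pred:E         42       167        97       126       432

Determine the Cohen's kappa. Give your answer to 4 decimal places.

0.5477

Observed agreement pₒ = trace/N = 3250/5034 = 0.64561
Expected agreement pₑ = Σ (rowᵢ·colᵢ)/N² = (462·770 + 1244·842 + 1244·1194 + 1594·1364 + 490·864)/5034² = 0.21649
κ = (pₒ − pₑ)/(1 − pₑ) = (0.64561 − 0.21649)/(1 − 0.21649) = 0.5477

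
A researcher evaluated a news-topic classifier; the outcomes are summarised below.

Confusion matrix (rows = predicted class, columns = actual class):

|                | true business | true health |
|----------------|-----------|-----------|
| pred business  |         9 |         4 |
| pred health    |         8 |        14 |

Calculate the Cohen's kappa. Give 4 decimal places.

0.3092

Observed agreement pₒ = trace/N = 23/35 = 0.65714
Expected agreement pₑ = Σ (rowᵢ·colᵢ)/N² = (17·13 + 18·22)/35² = 0.50367
κ = (pₒ − pₑ)/(1 − pₑ) = (0.65714 − 0.50367)/(1 − 0.50367) = 0.3092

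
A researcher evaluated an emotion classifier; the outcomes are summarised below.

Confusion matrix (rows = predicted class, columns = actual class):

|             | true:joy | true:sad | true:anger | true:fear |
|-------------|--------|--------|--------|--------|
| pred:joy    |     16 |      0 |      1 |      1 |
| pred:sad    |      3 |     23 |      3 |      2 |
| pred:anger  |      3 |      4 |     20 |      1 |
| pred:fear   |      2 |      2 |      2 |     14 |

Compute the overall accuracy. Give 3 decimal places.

0.753

Accuracy = trace / total = (16+23+20+14=73) / 97 = 73/97 = 0.753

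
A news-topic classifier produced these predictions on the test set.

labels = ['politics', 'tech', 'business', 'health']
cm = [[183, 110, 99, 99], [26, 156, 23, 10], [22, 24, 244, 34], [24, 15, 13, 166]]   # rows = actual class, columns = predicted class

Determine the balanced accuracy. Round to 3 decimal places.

0.653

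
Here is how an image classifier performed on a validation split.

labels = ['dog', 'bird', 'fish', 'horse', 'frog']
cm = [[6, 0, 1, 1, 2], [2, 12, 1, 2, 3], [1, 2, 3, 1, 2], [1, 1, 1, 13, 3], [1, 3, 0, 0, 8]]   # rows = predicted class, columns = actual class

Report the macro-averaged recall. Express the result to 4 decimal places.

0.5843

Per-class recall (TP/(TP+FN)):
  dog: TP=6, FN=2+1+1+1=5 → 6/11 = 0.54545
  bird: TP=12, FN=0+2+1+3=6 → 12/18 = 0.66667
  fish: TP=3, FN=1+1+1+0=3 → 3/6 = 0.50000
  horse: TP=13, FN=1+2+1+0=4 → 13/17 = 0.76471
  frog: TP=8, FN=2+3+2+3=10 → 8/18 = 0.44444
Macro-recall = mean = (0.54545 + 0.66667 + 0.50000 + 0.76471 + 0.44444) / 5 = 0.5843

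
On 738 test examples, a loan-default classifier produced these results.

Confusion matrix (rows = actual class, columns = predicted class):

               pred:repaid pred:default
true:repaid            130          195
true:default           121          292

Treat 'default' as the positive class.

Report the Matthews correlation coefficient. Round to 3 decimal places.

0.112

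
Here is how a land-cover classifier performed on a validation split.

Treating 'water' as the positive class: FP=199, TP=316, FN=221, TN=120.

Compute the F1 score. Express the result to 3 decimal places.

Precision = TP/(TP+FP) = 316/515 = 0.6136
Recall = TP/(TP+FN) = 316/537 = 0.5885
F1 = 2·TP/(2·TP+FP+FN) = 632/1052 = 0.601

0.601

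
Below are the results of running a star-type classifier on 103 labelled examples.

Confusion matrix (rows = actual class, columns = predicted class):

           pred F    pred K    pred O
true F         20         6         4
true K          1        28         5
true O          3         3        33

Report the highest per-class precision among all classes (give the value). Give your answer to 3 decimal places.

Per-class precision (TP/(TP+FP)):
  F: TP=20, FP=1+3=4 → 20/24 = 0.8333
  K: TP=28, FP=6+3=9 → 28/37 = 0.7568
  O: TP=33, FP=4+5=9 → 33/42 = 0.7857
Highest is class 'F' with precision = 0.833.

0.833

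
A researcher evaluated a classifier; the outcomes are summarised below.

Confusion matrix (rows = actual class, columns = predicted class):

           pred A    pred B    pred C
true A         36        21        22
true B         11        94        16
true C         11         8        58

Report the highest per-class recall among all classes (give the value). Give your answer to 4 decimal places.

Per-class recall (TP/(TP+FN)):
  A: TP=36, FN=21+22=43 → 36/79 = 0.45570
  B: TP=94, FN=11+16=27 → 94/121 = 0.77686
  C: TP=58, FN=11+8=19 → 58/77 = 0.75325
Highest is class 'B' with recall = 0.7769.

0.7769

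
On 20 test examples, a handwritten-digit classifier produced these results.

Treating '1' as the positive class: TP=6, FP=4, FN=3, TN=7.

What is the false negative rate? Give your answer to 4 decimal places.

0.3333

FNR = FN/(FN+TP) = 3/(3+6) = 0.3333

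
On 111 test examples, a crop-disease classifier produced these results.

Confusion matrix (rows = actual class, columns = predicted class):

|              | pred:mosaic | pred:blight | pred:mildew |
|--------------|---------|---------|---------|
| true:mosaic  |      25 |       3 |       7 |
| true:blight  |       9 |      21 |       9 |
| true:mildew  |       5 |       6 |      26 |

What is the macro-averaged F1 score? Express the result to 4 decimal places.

0.6475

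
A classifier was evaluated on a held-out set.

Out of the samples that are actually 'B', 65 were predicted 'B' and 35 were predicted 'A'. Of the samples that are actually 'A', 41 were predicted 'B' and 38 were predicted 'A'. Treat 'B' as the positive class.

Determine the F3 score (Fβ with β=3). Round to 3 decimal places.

Fβ = (1+β²)·TP / ((1+β²)·TP + β²·FN + FP), with β²=9
= 10·65 / (10·65 + 9·35 + 41) = 0.646

0.646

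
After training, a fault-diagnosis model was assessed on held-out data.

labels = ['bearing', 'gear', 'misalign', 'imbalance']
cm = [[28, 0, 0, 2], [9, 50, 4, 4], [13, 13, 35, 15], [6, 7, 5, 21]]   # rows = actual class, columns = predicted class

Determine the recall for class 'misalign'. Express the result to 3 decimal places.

0.461

recall = TP/(TP+FN).
misalign: TP=35, FN=13+13+15=41 → 35/76 = 0.4605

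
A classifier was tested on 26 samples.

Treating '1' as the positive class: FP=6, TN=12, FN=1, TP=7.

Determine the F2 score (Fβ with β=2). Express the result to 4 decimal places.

0.7778

Fβ = (1+β²)·TP / ((1+β²)·TP + β²·FN + FP), with β²=4
= 5·7 / (5·7 + 4·1 + 6) = 0.7778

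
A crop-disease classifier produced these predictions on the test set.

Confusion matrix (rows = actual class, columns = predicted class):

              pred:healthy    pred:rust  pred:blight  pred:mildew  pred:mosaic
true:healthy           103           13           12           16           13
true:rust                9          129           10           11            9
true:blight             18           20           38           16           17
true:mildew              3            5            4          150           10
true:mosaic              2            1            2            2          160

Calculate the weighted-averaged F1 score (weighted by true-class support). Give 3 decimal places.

0.737

Per-class F1 score (2·TP/(2·TP+FP+FN)):
  healthy: TP=103, FP=9+18+3+2=32, FN=13+12+16+13=54 → 206/292 = 0.7055
  rust: TP=129, FP=13+20+5+1=39, FN=9+10+11+9=39 → 258/336 = 0.7679
  blight: TP=38, FP=12+10+4+2=28, FN=18+20+16+17=71 → 76/175 = 0.4343
  mildew: TP=150, FP=16+11+16+2=45, FN=3+5+4+10=22 → 300/367 = 0.8174
  mosaic: TP=160, FP=13+9+17+10=49, FN=2+1+2+2=7 → 320/376 = 0.8511
Weighted-F1 score = Σ (supportᵢ/N)·F1 scoreᵢ with N=773: (157/773)·0.7055 + (168/773)·0.7679 + (109/773)·0.4343 + (172/773)·0.8174 + (167/773)·0.8511 = 0.737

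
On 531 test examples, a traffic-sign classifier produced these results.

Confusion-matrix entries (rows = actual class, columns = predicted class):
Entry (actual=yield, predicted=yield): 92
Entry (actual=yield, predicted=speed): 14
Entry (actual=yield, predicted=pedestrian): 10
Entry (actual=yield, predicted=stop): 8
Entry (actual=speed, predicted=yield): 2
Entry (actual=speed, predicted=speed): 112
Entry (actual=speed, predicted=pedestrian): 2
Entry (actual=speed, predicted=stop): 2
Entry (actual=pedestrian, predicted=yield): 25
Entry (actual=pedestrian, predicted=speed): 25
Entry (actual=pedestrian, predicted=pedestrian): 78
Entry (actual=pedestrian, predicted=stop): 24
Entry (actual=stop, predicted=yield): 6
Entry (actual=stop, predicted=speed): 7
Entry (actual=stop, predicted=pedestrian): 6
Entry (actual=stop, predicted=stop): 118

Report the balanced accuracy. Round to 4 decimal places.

0.7664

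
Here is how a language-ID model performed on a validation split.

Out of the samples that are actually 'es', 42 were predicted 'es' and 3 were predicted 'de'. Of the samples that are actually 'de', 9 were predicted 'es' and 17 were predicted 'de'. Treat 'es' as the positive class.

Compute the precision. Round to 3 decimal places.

0.824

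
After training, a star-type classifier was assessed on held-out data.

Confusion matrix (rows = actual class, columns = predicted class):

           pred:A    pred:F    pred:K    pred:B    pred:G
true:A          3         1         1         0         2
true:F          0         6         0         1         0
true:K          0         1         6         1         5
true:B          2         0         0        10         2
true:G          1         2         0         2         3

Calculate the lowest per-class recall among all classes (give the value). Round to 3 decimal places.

0.375

Per-class recall (TP/(TP+FN)):
  A: TP=3, FN=1+1+0+2=4 → 3/7 = 0.4286
  F: TP=6, FN=0+0+1+0=1 → 6/7 = 0.8571
  K: TP=6, FN=0+1+1+5=7 → 6/13 = 0.4615
  B: TP=10, FN=2+0+0+2=4 → 10/14 = 0.7143
  G: TP=3, FN=1+2+0+2=5 → 3/8 = 0.3750
Lowest is class 'G' with recall = 0.375.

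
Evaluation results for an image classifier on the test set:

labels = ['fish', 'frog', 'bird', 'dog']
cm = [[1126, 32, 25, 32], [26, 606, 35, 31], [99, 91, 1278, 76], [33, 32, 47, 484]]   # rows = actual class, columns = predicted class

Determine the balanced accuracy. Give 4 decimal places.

0.8587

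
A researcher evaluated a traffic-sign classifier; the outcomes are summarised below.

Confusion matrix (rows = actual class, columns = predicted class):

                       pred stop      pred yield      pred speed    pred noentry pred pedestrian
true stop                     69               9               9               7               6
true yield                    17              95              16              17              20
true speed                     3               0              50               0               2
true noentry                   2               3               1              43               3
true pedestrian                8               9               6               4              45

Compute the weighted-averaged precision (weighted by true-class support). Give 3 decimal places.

0.704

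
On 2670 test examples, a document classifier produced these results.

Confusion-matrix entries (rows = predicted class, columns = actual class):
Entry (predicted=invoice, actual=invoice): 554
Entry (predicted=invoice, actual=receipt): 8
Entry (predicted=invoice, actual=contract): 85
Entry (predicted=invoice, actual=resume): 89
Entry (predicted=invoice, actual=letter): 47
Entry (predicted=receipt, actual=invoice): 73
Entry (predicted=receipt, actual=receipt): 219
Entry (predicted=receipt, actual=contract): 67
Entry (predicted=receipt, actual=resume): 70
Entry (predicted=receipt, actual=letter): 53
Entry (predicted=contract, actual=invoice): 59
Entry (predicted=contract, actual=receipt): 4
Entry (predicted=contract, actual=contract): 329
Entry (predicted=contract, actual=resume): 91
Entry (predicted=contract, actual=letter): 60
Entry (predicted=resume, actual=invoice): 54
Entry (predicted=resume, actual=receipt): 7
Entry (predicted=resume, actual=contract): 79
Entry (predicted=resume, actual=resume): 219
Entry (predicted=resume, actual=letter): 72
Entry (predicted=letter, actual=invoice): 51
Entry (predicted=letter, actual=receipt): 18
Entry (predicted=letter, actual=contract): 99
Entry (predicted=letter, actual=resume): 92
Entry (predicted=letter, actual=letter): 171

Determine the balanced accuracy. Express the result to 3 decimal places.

0.574

Balanced accuracy = mean of per-class recall.
  invoice: recall = 554/791 = 0.7004
  receipt: recall = 219/256 = 0.8555
  contract: recall = 329/659 = 0.4992
  resume: recall = 219/561 = 0.3904
  letter: recall = 171/403 = 0.4243
Mean = (0.7004 + 0.8555 + 0.4992 + 0.3904 + 0.4243) / 5 = 0.574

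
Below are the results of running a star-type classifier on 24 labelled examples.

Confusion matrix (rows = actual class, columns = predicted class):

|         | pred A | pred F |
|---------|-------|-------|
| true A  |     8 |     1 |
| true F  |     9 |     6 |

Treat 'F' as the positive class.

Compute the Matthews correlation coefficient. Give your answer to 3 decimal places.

MCC = (TP·TN − FP·FN) / √((TP+FP)(TP+FN)(TN+FP)(TN+FN))
Numerator = 6·8 − 1·9 = 39
Denominator = √(7·15·9·17) = √16065 = 126.7478
MCC = 39 / 126.7478 = 0.308

0.308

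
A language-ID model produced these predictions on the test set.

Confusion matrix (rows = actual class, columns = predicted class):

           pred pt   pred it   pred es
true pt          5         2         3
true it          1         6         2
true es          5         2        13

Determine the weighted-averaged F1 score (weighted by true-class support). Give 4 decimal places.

Per-class F1 score (2·TP/(2·TP+FP+FN)):
  pt: TP=5, FP=1+5=6, FN=2+3=5 → 10/21 = 0.47619
  it: TP=6, FP=2+2=4, FN=1+2=3 → 12/19 = 0.63158
  es: TP=13, FP=3+2=5, FN=5+2=7 → 26/38 = 0.68421
Weighted-F1 score = Σ (supportᵢ/N)·F1 scoreᵢ with N=39: (10/39)·0.47619 + (9/39)·0.63158 + (20/39)·0.68421 = 0.6187

0.6187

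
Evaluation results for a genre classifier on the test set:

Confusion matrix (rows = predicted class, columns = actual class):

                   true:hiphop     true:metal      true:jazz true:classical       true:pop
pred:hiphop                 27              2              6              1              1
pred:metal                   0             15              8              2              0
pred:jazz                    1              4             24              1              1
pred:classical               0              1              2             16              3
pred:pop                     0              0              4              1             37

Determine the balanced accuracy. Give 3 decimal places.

0.767

Balanced accuracy = mean of per-class recall.
  hiphop: recall = 27/28 = 0.9643
  metal: recall = 15/22 = 0.6818
  jazz: recall = 24/44 = 0.5455
  classical: recall = 16/21 = 0.7619
  pop: recall = 37/42 = 0.8810
Mean = (0.9643 + 0.6818 + 0.5455 + 0.7619 + 0.8810) / 5 = 0.767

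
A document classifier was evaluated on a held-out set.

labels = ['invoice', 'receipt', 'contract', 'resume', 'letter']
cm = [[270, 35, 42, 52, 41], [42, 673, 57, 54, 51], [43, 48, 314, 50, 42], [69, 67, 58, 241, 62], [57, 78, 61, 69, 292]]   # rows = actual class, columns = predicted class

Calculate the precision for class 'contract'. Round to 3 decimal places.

Take TP from the diagonal, FP from the rest of the 'contract' prediction marginal, FN from the rest of the 'contract' actual marginal.
precision = TP/(TP+FP).
contract: TP=314, FP=42+57+58+61=218 → 314/532 = 0.5902

0.590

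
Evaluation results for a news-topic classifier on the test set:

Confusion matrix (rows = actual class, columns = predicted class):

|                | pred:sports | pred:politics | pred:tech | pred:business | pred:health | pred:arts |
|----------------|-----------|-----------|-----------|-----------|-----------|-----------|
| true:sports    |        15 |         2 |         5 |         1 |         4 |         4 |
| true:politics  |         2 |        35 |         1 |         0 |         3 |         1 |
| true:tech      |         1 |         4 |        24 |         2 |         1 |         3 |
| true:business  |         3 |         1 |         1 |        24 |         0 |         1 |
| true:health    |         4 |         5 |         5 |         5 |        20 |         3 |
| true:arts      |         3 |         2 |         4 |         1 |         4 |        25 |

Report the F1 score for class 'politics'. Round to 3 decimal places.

0.769

One-vs-rest for 'politics': TP = diagonal; FP = other classes predicted 'politics'; FN = 'politics' predicted as other.
F1 score = 2·TP/(2·TP+FP+FN).
politics: TP=35, FP=2+4+1+5+2=14, FN=2+1+0+3+1=7 → 70/91 = 0.7692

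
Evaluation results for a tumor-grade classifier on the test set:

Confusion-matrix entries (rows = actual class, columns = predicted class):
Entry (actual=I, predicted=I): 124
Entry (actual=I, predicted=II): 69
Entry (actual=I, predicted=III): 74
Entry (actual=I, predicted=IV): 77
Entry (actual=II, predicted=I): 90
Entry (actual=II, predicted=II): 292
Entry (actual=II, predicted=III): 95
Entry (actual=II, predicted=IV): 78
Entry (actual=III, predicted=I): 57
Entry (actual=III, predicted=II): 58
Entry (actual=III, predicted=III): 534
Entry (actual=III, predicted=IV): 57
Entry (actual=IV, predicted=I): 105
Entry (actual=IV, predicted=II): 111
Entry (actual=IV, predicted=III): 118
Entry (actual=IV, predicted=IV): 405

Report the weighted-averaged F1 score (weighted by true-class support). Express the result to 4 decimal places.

Per-class F1 score (2·TP/(2·TP+FP+FN)):
  I: TP=124, FP=90+57+105=252, FN=69+74+77=220 → 248/720 = 0.34444
  II: TP=292, FP=69+58+111=238, FN=90+95+78=263 → 584/1085 = 0.53825
  III: TP=534, FP=74+95+118=287, FN=57+58+57=172 → 1068/1527 = 0.69941
  IV: TP=405, FP=77+78+57=212, FN=105+111+118=334 → 810/1356 = 0.59735
Weighted-F1 score = Σ (supportᵢ/N)·F1 scoreᵢ with N=2344: (344/2344)·0.34444 + (555/2344)·0.53825 + (706/2344)·0.69941 + (739/2344)·0.59735 = 0.5770

0.5770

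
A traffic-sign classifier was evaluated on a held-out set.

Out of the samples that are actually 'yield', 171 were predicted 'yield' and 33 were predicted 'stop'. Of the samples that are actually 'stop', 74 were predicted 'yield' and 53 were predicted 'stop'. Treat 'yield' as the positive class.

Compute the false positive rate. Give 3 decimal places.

FPR = FP/(FP+TN) = 74/(74+53) = 0.583

0.583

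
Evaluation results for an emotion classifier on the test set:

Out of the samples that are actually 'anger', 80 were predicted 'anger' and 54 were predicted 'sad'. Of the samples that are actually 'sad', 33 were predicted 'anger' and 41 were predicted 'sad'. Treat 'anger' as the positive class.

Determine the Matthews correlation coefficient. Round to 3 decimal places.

MCC = (TP·TN − FP·FN) / √((TP+FP)(TP+FN)(TN+FP)(TN+FN))
Numerator = 80·41 − 33·54 = 1498
Denominator = √(113·134·74·95) = √106448260 = 10317.3766
MCC = 1498 / 10317.3766 = 0.145

0.145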